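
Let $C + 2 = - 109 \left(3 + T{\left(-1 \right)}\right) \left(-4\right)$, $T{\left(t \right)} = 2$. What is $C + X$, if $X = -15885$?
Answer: $-13707$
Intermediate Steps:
$C = 2178$ ($C = -2 - 109 \left(3 + 2\right) \left(-4\right) = -2 - 109 \cdot 5 \left(-4\right) = -2 - -2180 = -2 + 2180 = 2178$)
$C + X = 2178 - 15885 = -13707$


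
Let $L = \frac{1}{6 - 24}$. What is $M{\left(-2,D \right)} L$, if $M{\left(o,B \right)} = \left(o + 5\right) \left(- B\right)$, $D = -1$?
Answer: $- \frac{1}{6} \approx -0.16667$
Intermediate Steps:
$M{\left(o,B \right)} = - B \left(5 + o\right)$ ($M{\left(o,B \right)} = \left(5 + o\right) \left(- B\right) = - B \left(5 + o\right)$)
$L = - \frac{1}{18}$ ($L = \frac{1}{-18} = - \frac{1}{18} \approx -0.055556$)
$M{\left(-2,D \right)} L = \left(-1\right) \left(-1\right) \left(5 - 2\right) \left(- \frac{1}{18}\right) = \left(-1\right) \left(-1\right) 3 \left(- \frac{1}{18}\right) = 3 \left(- \frac{1}{18}\right) = - \frac{1}{6}$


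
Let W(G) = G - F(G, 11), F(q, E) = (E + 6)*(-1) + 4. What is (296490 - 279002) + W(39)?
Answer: 17540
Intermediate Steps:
F(q, E) = -2 - E (F(q, E) = (6 + E)*(-1) + 4 = (-6 - E) + 4 = -2 - E)
W(G) = 13 + G (W(G) = G - (-2 - 1*11) = G - (-2 - 11) = G - 1*(-13) = G + 13 = 13 + G)
(296490 - 279002) + W(39) = (296490 - 279002) + (13 + 39) = 17488 + 52 = 17540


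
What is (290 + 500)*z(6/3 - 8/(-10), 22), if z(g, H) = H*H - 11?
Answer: 373670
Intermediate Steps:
z(g, H) = -11 + H² (z(g, H) = H² - 11 = -11 + H²)
(290 + 500)*z(6/3 - 8/(-10), 22) = (290 + 500)*(-11 + 22²) = 790*(-11 + 484) = 790*473 = 373670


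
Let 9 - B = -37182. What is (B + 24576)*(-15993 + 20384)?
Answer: 271218897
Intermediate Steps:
B = 37191 (B = 9 - 1*(-37182) = 9 + 37182 = 37191)
(B + 24576)*(-15993 + 20384) = (37191 + 24576)*(-15993 + 20384) = 61767*4391 = 271218897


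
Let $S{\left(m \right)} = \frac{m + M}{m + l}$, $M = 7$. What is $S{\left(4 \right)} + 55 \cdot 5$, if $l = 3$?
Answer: $\frac{1936}{7} \approx 276.57$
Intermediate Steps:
$S{\left(m \right)} = \frac{7 + m}{3 + m}$ ($S{\left(m \right)} = \frac{m + 7}{m + 3} = \frac{7 + m}{3 + m}$)
$S{\left(4 \right)} + 55 \cdot 5 = \frac{7 + 4}{3 + 4} + 55 \cdot 5 = \frac{1}{7} \cdot 11 + 275 = \frac{11}{7} + 275 = \frac{1936}{7}$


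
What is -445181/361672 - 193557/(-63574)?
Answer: 2978729315/1642352552 ≈ 1.8137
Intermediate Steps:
-445181/361672 - 193557/(-63574) = -445181*1/361672 - 193557*(-1/63574) = -445181/361672 + 27651/9082 = 2978729315/1642352552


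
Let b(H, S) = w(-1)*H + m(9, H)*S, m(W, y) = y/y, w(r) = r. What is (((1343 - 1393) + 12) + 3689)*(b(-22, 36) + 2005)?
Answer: 7532013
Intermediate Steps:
m(W, y) = 1
b(H, S) = S - H (b(H, S) = -H + 1*S = -H + S = S - H)
(((1343 - 1393) + 12) + 3689)*(b(-22, 36) + 2005) = (((1343 - 1393) + 12) + 3689)*((36 - 1*(-22)) + 2005) = ((-50 + 12) + 3689)*((36 + 22) + 2005) = (-38 + 3689)*(58 + 2005) = 3651*2063 = 7532013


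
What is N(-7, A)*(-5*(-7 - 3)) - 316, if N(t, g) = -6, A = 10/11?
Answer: -616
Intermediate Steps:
A = 10/11 (A = 10*(1/11) = 10/11 ≈ 0.90909)
N(-7, A)*(-5*(-7 - 3)) - 316 = -(-30)*(-7 - 3) - 316 = -(-30)*(-10) - 316 = -6*50 - 316 = -300 - 316 = -616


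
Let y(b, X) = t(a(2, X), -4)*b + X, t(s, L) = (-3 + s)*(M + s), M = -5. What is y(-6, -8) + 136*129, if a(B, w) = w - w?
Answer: 17446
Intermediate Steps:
a(B, w) = 0
t(s, L) = (-5 + s)*(-3 + s) (t(s, L) = (-3 + s)*(-5 + s) = (-5 + s)*(-3 + s))
y(b, X) = X + 15*b (y(b, X) = (15 + 0² - 8*0)*b + X = (15 + 0 + 0)*b + X = 15*b + X = X + 15*b)
y(-6, -8) + 136*129 = (-8 + 15*(-6)) + 136*129 = (-8 - 90) + 17544 = -98 + 17544 = 17446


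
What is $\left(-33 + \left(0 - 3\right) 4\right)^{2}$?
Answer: $2025$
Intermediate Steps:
$\left(-33 + \left(0 - 3\right) 4\right)^{2} = \left(-33 - 12\right)^{2} = \left(-45\right)^{2} = 2025$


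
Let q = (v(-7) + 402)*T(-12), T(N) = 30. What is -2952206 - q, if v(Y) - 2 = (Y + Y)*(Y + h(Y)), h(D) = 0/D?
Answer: -2967266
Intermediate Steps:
h(D) = 0
v(Y) = 2 + 2*Y**2 (v(Y) = 2 + (Y + Y)*(Y + 0) = 2 + (2*Y)*Y = 2 + 2*Y**2)
q = 15060 (q = ((2 + 2*(-7)**2) + 402)*30 = ((2 + 2*49) + 402)*30 = ((2 + 98) + 402)*30 = (100 + 402)*30 = 502*30 = 15060)
-2952206 - q = -2952206 - 1*15060 = -2952206 - 15060 = -2967266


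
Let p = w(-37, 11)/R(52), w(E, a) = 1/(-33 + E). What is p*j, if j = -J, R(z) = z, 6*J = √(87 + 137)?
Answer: √14/5460 ≈ 0.00068528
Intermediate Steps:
J = 2*√14/3 (J = √(87 + 137)/6 = √224/6 = (4*√14)/6 = 2*√14/3 ≈ 2.4944)
p = -1/3640 (p = 1/(-33 - 37*52) = (1/52)/(-70) = -1/70*1/52 = -1/3640 ≈ -0.00027473)
j = -2*√14/3 ≈ -2.4944
p*j = -(-1)*√14/5460 = √14/5460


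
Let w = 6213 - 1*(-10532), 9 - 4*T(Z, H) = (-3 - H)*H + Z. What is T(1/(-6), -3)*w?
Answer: 920975/24 ≈ 38374.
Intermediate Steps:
T(Z, H) = 9/4 - Z/4 - H*(-3 - H)/4 (T(Z, H) = 9/4 - ((-3 - H)*H + Z)/4 = 9/4 - (H*(-3 - H) + Z)/4 = 9/4 - (Z + H*(-3 - H))/4 = 9/4 + (-Z/4 - H*(-3 - H)/4) = 9/4 - Z/4 - H*(-3 - H)/4)
w = 16745 (w = 6213 + 10532 = 16745)
T(1/(-6), -3)*w = (9/4 - ¼/(-6) + (¼)*(-3)² + (¾)*(-3))*16745 = (9/4 - ¼*(-⅙) + (¼)*9 - 9/4)*16745 = (9/4 + 1/24 + 9/4 - 9/4)*16745 = (55/24)*16745 = 920975/24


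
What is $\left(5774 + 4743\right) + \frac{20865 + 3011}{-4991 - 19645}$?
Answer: $\frac{64768234}{6159} \approx 10516.0$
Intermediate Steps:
$\left(5774 + 4743\right) + \frac{20865 + 3011}{-4991 - 19645} = 10517 + \frac{23876}{-24636} = 10517 + 23876 \left(- \frac{1}{24636}\right) = 10517 - \frac{5969}{6159} = \frac{64768234}{6159}$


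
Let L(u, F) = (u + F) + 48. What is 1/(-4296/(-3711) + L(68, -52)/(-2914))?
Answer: 1802309/2046840 ≈ 0.88053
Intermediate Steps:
L(u, F) = 48 + F + u (L(u, F) = (F + u) + 48 = 48 + F + u)
1/(-4296/(-3711) + L(68, -52)/(-2914)) = 1/(-4296/(-3711) + (48 - 52 + 68)/(-2914)) = 1/(-4296*(-1/3711) + 64*(-1/2914)) = 1/(1432/1237 - 32/1457) = 1/(2046840/1802309) = 1802309/2046840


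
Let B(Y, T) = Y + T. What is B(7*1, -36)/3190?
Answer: -1/110 ≈ -0.0090909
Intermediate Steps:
B(Y, T) = T + Y
B(7*1, -36)/3190 = (-36 + 7*1)/3190 = (-36 + 7)*(1/3190) = -29*1/3190 = -1/110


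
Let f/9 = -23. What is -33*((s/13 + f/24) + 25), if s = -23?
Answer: -50127/104 ≈ -481.99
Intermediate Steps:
f = -207 (f = 9*(-23) = -207)
-33*((s/13 + f/24) + 25) = -33*((-23/13 - 207/24) + 25) = -33*((-23*1/13 - 207*1/24) + 25) = -33*((-23/13 - 69/8) + 25) = -33*(-1081/104 + 25) = -33*1519/104 = -50127/104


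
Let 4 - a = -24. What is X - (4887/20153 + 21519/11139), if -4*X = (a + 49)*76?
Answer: -109636197107/74828089 ≈ -1465.2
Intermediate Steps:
a = 28 (a = 4 - 1*(-24) = 4 + 24 = 28)
X = -1463 (X = -(28 + 49)*76/4 = -77*76/4 = -1/4*5852 = -1463)
X - (4887/20153 + 21519/11139) = -1463 - (4887/20153 + 21519/11139) = -1463 - (4887*(1/20153) + 21519*(1/11139)) = -1463 - (4887/20153 + 7173/3713) = -1463 - 1*162702900/74828089 = -1463 - 162702900/74828089 = -109636197107/74828089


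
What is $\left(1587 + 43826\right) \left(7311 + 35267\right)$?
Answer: $1933594714$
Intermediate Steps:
$\left(1587 + 43826\right) \left(7311 + 35267\right) = 45413 \cdot 42578 = 1933594714$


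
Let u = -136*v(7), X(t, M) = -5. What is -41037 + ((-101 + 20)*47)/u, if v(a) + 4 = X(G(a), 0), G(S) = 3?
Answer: -5581455/136 ≈ -41040.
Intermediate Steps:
v(a) = -9 (v(a) = -4 - 5 = -9)
u = 1224 (u = -136*(-9) = 1224)
-41037 + ((-101 + 20)*47)/u = -41037 + ((-101 + 20)*47)/1224 = -41037 - 81*47*(1/1224) = -41037 - 3807*1/1224 = -41037 - 423/136 = -5581455/136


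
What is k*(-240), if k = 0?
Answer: 0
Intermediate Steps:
k*(-240) = 0*(-240) = 0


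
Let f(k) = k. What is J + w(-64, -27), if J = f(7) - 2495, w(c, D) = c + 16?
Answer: -2536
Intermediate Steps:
w(c, D) = 16 + c
J = -2488 (J = 7 - 2495 = -2488)
J + w(-64, -27) = -2488 + (16 - 64) = -2488 - 48 = -2536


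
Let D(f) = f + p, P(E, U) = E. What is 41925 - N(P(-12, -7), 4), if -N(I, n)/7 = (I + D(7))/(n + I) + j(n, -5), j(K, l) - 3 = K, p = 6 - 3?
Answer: 167903/4 ≈ 41976.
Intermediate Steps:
p = 3
D(f) = 3 + f (D(f) = f + 3 = 3 + f)
j(K, l) = 3 + K
N(I, n) = -21 - 7*n - 7*(10 + I)/(I + n) (N(I, n) = -7*((I + (3 + 7))/(n + I) + (3 + n)) = -7*((I + 10)/(I + n) + (3 + n)) = -7*((10 + I)/(I + n) + (3 + n)) = -7*(3 + n + (10 + I)/(I + n)) = -21 - 7*n - 7*(10 + I)/(I + n))
41925 - N(P(-12, -7), 4) = 41925 - 7*(-10 - 1*(-12) - 1*(-12)*(3 + 4) - 1*4*(3 + 4))/(-12 + 4) = 41925 - 7*(-10 + 12 - 1*(-12)*7 - 1*4*7)/(-8) = 41925 - 7*(-1)*(-10 + 12 + 84 - 28)/8 = 41925 - 7*(-1)*58/8 = 41925 - 1*(-203/4) = 41925 + 203/4 = 167903/4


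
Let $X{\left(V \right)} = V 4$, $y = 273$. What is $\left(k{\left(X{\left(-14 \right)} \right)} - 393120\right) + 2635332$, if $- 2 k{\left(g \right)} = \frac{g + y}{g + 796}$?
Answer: $\frac{3318473543}{1480} \approx 2.2422 \cdot 10^{6}$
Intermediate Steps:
$X{\left(V \right)} = 4 V$
$k{\left(g \right)} = - \frac{273 + g}{2 \left(796 + g\right)}$ ($k{\left(g \right)} = - \frac{\left(g + 273\right) \frac{1}{g + 796}}{2} = - \frac{\left(273 + g\right) \frac{1}{796 + g}}{2} = - \frac{\frac{1}{796 + g} \left(273 + g\right)}{2} = - \frac{273 + g}{2 \left(796 + g\right)}$)
$\left(k{\left(X{\left(-14 \right)} \right)} - 393120\right) + 2635332 = \left(\frac{-273 - 4 \left(-14\right)}{2 \left(796 + 4 \left(-14\right)\right)} - 393120\right) + 2635332 = \left(\frac{-273 - -56}{2 \left(796 - 56\right)} - 393120\right) + 2635332 = \left(\frac{-273 + 56}{2 \cdot 740} - 393120\right) + 2635332 = \left(\frac{1}{2} \cdot \frac{1}{740} \left(-217\right) - 393120\right) + 2635332 = \left(- \frac{217}{1480} - 393120\right) + 2635332 = - \frac{581817817}{1480} + 2635332 = \frac{3318473543}{1480}$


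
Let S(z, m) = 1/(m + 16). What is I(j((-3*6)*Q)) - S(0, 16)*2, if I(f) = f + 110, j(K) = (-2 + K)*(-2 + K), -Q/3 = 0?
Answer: 1823/16 ≈ 113.94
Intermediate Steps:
Q = 0 (Q = -3*0 = 0)
S(z, m) = 1/(16 + m)
j(K) = (-2 + K)²
I(f) = 110 + f
I(j((-3*6)*Q)) - S(0, 16)*2 = (110 + (-2 - 3*6*0)²) - 2/(16 + 16) = (110 + (-2 - 18*0)²) - 2/32 = (110 + (-2 + 0)²) - 2/32 = (110 + (-2)²) - 1*1/16 = (110 + 4) - 1/16 = 114 - 1/16 = 1823/16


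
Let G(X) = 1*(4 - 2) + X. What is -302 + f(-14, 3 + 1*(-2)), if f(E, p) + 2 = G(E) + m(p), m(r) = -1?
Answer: -317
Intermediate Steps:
G(X) = 2 + X (G(X) = 1*2 + X = 2 + X)
f(E, p) = -1 + E (f(E, p) = -2 + ((2 + E) - 1) = -2 + (1 + E) = -1 + E)
-302 + f(-14, 3 + 1*(-2)) = -302 + (-1 - 14) = -302 - 15 = -317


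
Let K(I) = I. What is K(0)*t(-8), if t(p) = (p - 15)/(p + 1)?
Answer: 0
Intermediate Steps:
t(p) = (-15 + p)/(1 + p)
K(0)*t(-8) = 0*((-15 - 8)/(1 - 8)) = 0*(-23/(-7)) = 0*(-⅐*(-23)) = 0*(23/7) = 0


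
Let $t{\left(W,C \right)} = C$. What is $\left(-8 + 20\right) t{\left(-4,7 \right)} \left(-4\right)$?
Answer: $-336$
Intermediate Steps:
$\left(-8 + 20\right) t{\left(-4,7 \right)} \left(-4\right) = \left(-8 + 20\right) 7 \left(-4\right) = 12 \cdot 7 \left(-4\right) = 84 \left(-4\right) = -336$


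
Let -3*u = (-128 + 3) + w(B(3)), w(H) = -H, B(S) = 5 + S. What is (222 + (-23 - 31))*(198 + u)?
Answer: 40712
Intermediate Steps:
u = 133/3 (u = -((-128 + 3) - (5 + 3))/3 = -(-125 - 1*8)/3 = -(-125 - 8)/3 = -⅓*(-133) = 133/3 ≈ 44.333)
(222 + (-23 - 31))*(198 + u) = (222 + (-23 - 31))*(198 + 133/3) = (222 - 54)*(727/3) = 168*(727/3) = 40712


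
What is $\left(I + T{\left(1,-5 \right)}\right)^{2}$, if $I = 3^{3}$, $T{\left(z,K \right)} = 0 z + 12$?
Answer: $1521$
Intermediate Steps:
$T{\left(z,K \right)} = 12$ ($T{\left(z,K \right)} = 0 + 12 = 12$)
$I = 27$
$\left(I + T{\left(1,-5 \right)}\right)^{2} = \left(27 + 12\right)^{2} = 39^{2} = 1521$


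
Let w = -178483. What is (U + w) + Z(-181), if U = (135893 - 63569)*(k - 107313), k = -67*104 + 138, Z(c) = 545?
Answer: -8255456270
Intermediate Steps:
k = -6830 (k = -6968 + 138 = -6830)
U = -8255278332 (U = (135893 - 63569)*(-6830 - 107313) = 72324*(-114143) = -8255278332)
(U + w) + Z(-181) = (-8255278332 - 178483) + 545 = -8255456815 + 545 = -8255456270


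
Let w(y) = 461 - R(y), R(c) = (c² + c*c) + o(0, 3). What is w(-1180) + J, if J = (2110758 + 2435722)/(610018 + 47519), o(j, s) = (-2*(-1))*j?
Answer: -1830801366563/657537 ≈ -2.7843e+6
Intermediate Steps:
o(j, s) = 2*j
R(c) = 2*c² (R(c) = (c² + c*c) + 2*0 = (c² + c²) + 0 = 2*c² + 0 = 2*c²)
w(y) = 461 - 2*y²
J = 4546480/657537 ≈ 6.9144
w(-1180) + J = (461 - 2*(-1180)²) + 4546480/657537 = (461 - 2*1392400) + 4546480/657537 = (461 - 2784800) + 4546480/657537 = -2784339 + 4546480/657537 = -1830801366563/657537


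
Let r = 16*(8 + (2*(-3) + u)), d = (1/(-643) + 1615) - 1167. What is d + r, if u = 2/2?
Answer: 318927/643 ≈ 496.00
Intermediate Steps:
u = 1 (u = 2*(1/2) = 1)
d = 288063/643 (d = (-1/643 + 1615) - 1167 = 1038444/643 - 1167 = 288063/643 ≈ 448.00)
r = 48 (r = 16*(8 + (2*(-3) + 1)) = 16*(8 + (-6 + 1)) = 16*(8 - 5) = 16*3 = 48)
d + r = 288063/643 + 48 = 318927/643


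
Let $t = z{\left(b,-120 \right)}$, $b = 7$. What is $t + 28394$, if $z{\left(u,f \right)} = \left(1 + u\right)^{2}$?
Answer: $28458$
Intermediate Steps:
$t = 64$ ($t = \left(1 + 7\right)^{2} = 8^{2} = 64$)
$t + 28394 = 64 + 28394 = 28458$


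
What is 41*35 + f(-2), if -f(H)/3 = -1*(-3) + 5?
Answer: 1411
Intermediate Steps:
f(H) = -24 (f(H) = -3*(-1*(-3) + 5) = -3*(3 + 5) = -3*8 = -24)
41*35 + f(-2) = 41*35 - 24 = 1435 - 24 = 1411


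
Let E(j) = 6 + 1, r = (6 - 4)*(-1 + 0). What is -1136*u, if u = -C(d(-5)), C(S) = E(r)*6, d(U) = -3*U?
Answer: 47712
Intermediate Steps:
r = -2 (r = 2*(-1) = -2)
E(j) = 7
C(S) = 42 (C(S) = 7*6 = 42)
u = -42 (u = -1*42 = -42)
-1136*u = -1136*(-42) = 47712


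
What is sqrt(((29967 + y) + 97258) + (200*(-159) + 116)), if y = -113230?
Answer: 133*I ≈ 133.0*I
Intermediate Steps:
sqrt(((29967 + y) + 97258) + (200*(-159) + 116)) = sqrt(((29967 - 113230) + 97258) + (200*(-159) + 116)) = sqrt((-83263 + 97258) + (-31800 + 116)) = sqrt(13995 - 31684) = sqrt(-17689) = 133*I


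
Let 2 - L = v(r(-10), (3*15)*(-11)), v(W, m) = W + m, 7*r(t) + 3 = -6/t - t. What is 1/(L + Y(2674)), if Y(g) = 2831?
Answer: 35/116442 ≈ 0.00030058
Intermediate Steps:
r(t) = -3/7 - 6/(7*t) - t/7 (r(t) = -3/7 + (-6/t - t)/7 = -3/7 + (-t - 6/t)/7 = -3/7 + (-6/(7*t) - t/7) = -3/7 - 6/(7*t) - t/7)
L = 17357/35 (L = 2 - ((⅐)*(-6 - 1*(-10)*(3 - 10))/(-10) + (3*15)*(-11)) = 2 - ((⅐)*(-⅒)*(-6 - 1*(-10)*(-7)) + 45*(-11)) = 2 - ((⅐)*(-⅒)*(-6 - 70) - 495) = 2 - ((⅐)*(-⅒)*(-76) - 495) = 2 - (38/35 - 495) = 2 - 1*(-17287/35) = 2 + 17287/35 = 17357/35 ≈ 495.91)
1/(L + Y(2674)) = 1/(17357/35 + 2831) = 1/(116442/35) = 35/116442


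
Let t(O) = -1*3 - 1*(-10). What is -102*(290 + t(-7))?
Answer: -30294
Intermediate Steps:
t(O) = 7 (t(O) = -3 + 10 = 7)
-102*(290 + t(-7)) = -102*(290 + 7) = -102*297 = -30294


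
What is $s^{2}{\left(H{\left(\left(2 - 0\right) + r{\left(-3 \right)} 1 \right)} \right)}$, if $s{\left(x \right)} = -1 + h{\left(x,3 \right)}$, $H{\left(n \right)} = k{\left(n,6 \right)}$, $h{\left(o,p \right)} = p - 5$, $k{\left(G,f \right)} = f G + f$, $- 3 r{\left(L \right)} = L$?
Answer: $9$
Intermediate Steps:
$r{\left(L \right)} = - \frac{L}{3}$
$k{\left(G,f \right)} = f + G f$ ($k{\left(G,f \right)} = G f + f = f + G f$)
$h{\left(o,p \right)} = -5 + p$ ($h{\left(o,p \right)} = p - 5 = -5 + p$)
$H{\left(n \right)} = 6 + 6 n$ ($H{\left(n \right)} = 6 \left(1 + n\right) = 6 + 6 n$)
$s{\left(x \right)} = -3$ ($s{\left(x \right)} = -1 + \left(-5 + 3\right) = -1 - 2 = -3$)
$s^{2}{\left(H{\left(\left(2 - 0\right) + r{\left(-3 \right)} 1 \right)} \right)} = \left(-3\right)^{2} = 9$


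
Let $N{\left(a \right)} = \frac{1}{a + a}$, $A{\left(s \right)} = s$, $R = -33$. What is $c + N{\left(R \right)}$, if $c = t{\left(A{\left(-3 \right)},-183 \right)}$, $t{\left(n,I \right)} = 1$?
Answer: $\frac{65}{66} \approx 0.98485$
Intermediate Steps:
$N{\left(a \right)} = \frac{1}{2 a}$
$c = 1$
$c + N{\left(R \right)} = 1 + \frac{1}{2 \left(-33\right)} = 1 + \frac{1}{2} \left(- \frac{1}{33}\right) = 1 - \frac{1}{66} = \frac{65}{66}$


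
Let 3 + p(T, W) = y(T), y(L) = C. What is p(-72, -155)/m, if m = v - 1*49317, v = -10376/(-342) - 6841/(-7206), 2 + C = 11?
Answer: -2464452/20243711701 ≈ -0.00012174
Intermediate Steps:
C = 9 (C = -2 + 11 = 9)
y(L) = 9
v = 12851513/410742 (v = -10376*(-1/342) - 6841*(-1/7206) = 5188/171 + 6841/7206 = 12851513/410742 ≈ 31.289)
p(T, W) = 6 (p(T, W) = -3 + 9 = 6)
m = -20243711701/410742 (m = 12851513/410742 - 1*49317 = 12851513/410742 - 49317 = -20243711701/410742 ≈ -49286.)
p(-72, -155)/m = 6/(-20243711701/410742) = 6*(-410742/20243711701) = -2464452/20243711701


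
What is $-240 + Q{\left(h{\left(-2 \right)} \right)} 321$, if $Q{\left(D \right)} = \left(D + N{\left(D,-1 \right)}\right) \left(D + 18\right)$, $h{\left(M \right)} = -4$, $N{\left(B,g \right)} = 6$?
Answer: $8748$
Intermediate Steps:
$Q{\left(D \right)} = \left(6 + D\right) \left(18 + D\right)$ ($Q{\left(D \right)} = \left(D + 6\right) \left(D + 18\right) = \left(6 + D\right) \left(18 + D\right)$)
$-240 + Q{\left(h{\left(-2 \right)} \right)} 321 = -240 + \left(108 + \left(-4\right)^{2} + 24 \left(-4\right)\right) 321 = -240 + \left(108 + 16 - 96\right) 321 = -240 + 28 \cdot 321 = -240 + 8988 = 8748$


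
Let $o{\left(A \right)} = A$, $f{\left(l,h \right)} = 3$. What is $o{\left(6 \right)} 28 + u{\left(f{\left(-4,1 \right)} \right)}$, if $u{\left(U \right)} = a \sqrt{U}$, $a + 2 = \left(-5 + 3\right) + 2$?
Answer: $168 - 2 \sqrt{3} \approx 164.54$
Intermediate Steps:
$a = -2$ ($a = -2 + \left(\left(-5 + 3\right) + 2\right) = -2 + \left(-2 + 2\right) = -2 + 0 = -2$)
$u{\left(U \right)} = - 2 \sqrt{U}$
$o{\left(6 \right)} 28 + u{\left(f{\left(-4,1 \right)} \right)} = 6 \cdot 28 - 2 \sqrt{3} = 168 - 2 \sqrt{3}$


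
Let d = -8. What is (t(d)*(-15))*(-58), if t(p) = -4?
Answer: -3480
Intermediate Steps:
(t(d)*(-15))*(-58) = -4*(-15)*(-58) = 60*(-58) = -3480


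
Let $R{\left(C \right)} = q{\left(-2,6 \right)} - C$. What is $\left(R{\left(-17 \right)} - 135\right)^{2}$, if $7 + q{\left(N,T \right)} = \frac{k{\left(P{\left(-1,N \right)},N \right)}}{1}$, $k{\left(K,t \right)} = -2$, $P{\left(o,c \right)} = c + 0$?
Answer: $16129$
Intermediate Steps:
$P{\left(o,c \right)} = c$
$q{\left(N,T \right)} = -9$ ($q{\left(N,T \right)} = -7 - \frac{2}{1} = -7 - 2 = -9$)
$R{\left(C \right)} = -9 - C$
$\left(R{\left(-17 \right)} - 135\right)^{2} = \left(\left(-9 - -17\right) - 135\right)^{2} = \left(\left(-9 + 17\right) - 135\right)^{2} = \left(8 - 135\right)^{2} = \left(-127\right)^{2} = 16129$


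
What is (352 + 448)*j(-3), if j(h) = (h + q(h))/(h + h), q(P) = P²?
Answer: -800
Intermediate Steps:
j(h) = (h + h²)/(2*h) (j(h) = (h + h²)/(h + h) = (h + h²)/((2*h)) = (h + h²)*(1/(2*h)) = (h + h²)/(2*h))
(352 + 448)*j(-3) = (352 + 448)*(½ + (½)*(-3)) = 800*(½ - 3/2) = 800*(-1) = -800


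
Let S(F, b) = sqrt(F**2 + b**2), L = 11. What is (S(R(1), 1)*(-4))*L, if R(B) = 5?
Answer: -44*sqrt(26) ≈ -224.36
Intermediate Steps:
(S(R(1), 1)*(-4))*L = (sqrt(5**2 + 1**2)*(-4))*11 = (sqrt(25 + 1)*(-4))*11 = (sqrt(26)*(-4))*11 = -4*sqrt(26)*11 = -44*sqrt(26)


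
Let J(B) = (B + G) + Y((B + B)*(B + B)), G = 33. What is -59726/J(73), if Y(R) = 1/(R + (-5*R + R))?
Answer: -3819358248/6778487 ≈ -563.45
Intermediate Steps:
Y(R) = -1/(3*R) (Y(R) = 1/(R - 4*R) = 1/(-3*R) = -1/(3*R))
J(B) = 33 + B - 1/(12*B**2) (J(B) = (B + 33) - 1/(3*(B + B)**2) = (33 + B) - 1/(4*B**2)/3 = (33 + B) - 1/(12*B**2) = 33 + B - 1/(12*B**2))
-59726/J(73) = -59726/(33 + 73 - 1/12/73**2) = -59726/(33 + 73 - 1/12*1/5329) = -59726/(33 + 73 - 1/63948) = -59726/6778487/63948 = -59726*63948/6778487 = -3819358248/6778487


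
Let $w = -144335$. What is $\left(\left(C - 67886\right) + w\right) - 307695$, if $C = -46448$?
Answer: $-566364$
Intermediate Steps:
$\left(\left(C - 67886\right) + w\right) - 307695 = \left(\left(-46448 - 67886\right) - 144335\right) - 307695 = \left(-114334 - 144335\right) - 307695 = -258669 - 307695 = -566364$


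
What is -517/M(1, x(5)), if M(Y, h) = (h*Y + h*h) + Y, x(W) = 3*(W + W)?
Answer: -517/931 ≈ -0.55532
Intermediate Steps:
x(W) = 6*W (x(W) = 3*(2*W) = 6*W)
M(Y, h) = Y + h² + Y*h (M(Y, h) = (Y*h + h²) + Y = (h² + Y*h) + Y = Y + h² + Y*h)
-517/M(1, x(5)) = -517/(1 + (6*5)² + 1*(6*5)) = -517/(1 + 30² + 1*30) = -517/(1 + 900 + 30) = -517/931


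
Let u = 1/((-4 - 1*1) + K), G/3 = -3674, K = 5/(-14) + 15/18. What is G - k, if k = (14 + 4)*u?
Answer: -1046712/95 ≈ -11018.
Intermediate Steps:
K = 10/21 (K = 5*(-1/14) + 15*(1/18) = -5/14 + ⅚ = 10/21 ≈ 0.47619)
G = -11022 (G = 3*(-3674) = -11022)
u = -21/95 (u = 1/((-4 - 1*1) + 10/21) = 1/((-4 - 1) + 10/21) = 1/(-5 + 10/21) = 1/(-95/21) = -21/95 ≈ -0.22105)
k = -378/95 (k = (14 + 4)*(-21/95) = 18*(-21/95) = -378/95 ≈ -3.9789)
G - k = -11022 - 1*(-378/95) = -11022 + 378/95 = -1046712/95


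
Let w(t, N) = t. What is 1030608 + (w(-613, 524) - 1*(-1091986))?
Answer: 2121981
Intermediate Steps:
1030608 + (w(-613, 524) - 1*(-1091986)) = 1030608 + (-613 - 1*(-1091986)) = 1030608 + (-613 + 1091986) = 1030608 + 1091373 = 2121981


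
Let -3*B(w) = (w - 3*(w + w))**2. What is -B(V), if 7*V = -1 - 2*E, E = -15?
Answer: 21025/147 ≈ 143.03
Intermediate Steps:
V = 29/7 (V = (-1 - 2*(-15))/7 = (-1 + 30)/7 = (1/7)*29 = 29/7 ≈ 4.1429)
B(w) = -25*w**2/3 (B(w) = -(w - 3*(w + w))**2/3 = -(w - 6*w)**2/3 = -25*w**2/3)
-B(V) = -(-25)*(29/7)**2/3 = -(-25)*841/(3*49) = -1*(-21025/147) = 21025/147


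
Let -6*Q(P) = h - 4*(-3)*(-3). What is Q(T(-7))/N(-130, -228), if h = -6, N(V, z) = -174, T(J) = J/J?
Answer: -7/174 ≈ -0.040230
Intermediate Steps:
T(J) = 1
Q(P) = 7 (Q(P) = -(-6 - 4*(-3)*(-3))/6 = -(-6 + 12*(-3))/6 = -(-6 - 36)/6 = -⅙*(-42) = 7)
Q(T(-7))/N(-130, -228) = 7/(-174) = 7*(-1/174) = -7/174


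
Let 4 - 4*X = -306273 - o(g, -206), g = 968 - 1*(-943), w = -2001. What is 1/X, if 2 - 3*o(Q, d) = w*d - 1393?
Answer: 1/42335 ≈ 2.3621e-5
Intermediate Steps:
g = 1911 (g = 968 + 943 = 1911)
o(Q, d) = 465 + 667*d (o(Q, d) = ⅔ - (-2001*d - 1393)/3 = ⅔ - (-1393 - 2001*d)/3 = ⅔ + (1393/3 + 667*d) = 465 + 667*d)
X = 42335 (X = 1 - (-306273 - (465 + 667*(-206)))/4 = 1 - (-306273 - (465 - 137402))/4 = 1 - (-306273 - 1*(-136937))/4 = 1 - (-306273 + 136937)/4 = 1 - ¼*(-169336) = 1 + 42334 = 42335)
1/X = 1/42335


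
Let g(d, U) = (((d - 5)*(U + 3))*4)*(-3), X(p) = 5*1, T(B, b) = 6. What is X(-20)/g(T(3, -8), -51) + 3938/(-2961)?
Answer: -250387/189504 ≈ -1.3213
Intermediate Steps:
X(p) = 5
g(d, U) = -12*(-5 + d)*(3 + U) (g(d, U) = (((-5 + d)*(3 + U))*4)*(-3) = (4*(-5 + d)*(3 + U))*(-3) = -12*(-5 + d)*(3 + U))
X(-20)/g(T(3, -8), -51) + 3938/(-2961) = 5/(180 - 36*6 + 60*(-51) - 12*(-51)*6) + 3938/(-2961) = 5/(180 - 216 - 3060 + 3672) + 3938*(-1/2961) = 5/576 - 3938/2961 = -250387/189504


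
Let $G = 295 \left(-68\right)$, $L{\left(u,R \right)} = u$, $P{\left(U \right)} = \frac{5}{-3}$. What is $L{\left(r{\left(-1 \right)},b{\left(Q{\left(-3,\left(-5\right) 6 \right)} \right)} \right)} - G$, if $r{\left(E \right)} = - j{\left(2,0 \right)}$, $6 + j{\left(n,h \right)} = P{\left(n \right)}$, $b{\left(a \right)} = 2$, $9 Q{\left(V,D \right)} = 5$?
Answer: $\frac{60203}{3} \approx 20068.0$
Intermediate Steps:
$Q{\left(V,D \right)} = \frac{5}{9}$ ($Q{\left(V,D \right)} = \frac{1}{9} \cdot 5 = \frac{5}{9}$)
$P{\left(U \right)} = - \frac{5}{3}$ ($P{\left(U \right)} = 5 \left(- \frac{1}{3}\right) = - \frac{5}{3}$)
$j{\left(n,h \right)} = - \frac{23}{3}$ ($j{\left(n,h \right)} = -6 - \frac{5}{3} = - \frac{23}{3}$)
$r{\left(E \right)} = \frac{23}{3}$ ($r{\left(E \right)} = \left(-1\right) \left(- \frac{23}{3}\right) = \frac{23}{3}$)
$G = -20060$
$L{\left(r{\left(-1 \right)},b{\left(Q{\left(-3,\left(-5\right) 6 \right)} \right)} \right)} - G = \frac{23}{3} - -20060 = \frac{23}{3} + 20060 = \frac{60203}{3}$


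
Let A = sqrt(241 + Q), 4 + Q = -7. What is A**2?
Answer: 230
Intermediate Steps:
Q = -11 (Q = -4 - 7 = -11)
A = sqrt(230) (A = sqrt(241 - 11) = sqrt(230) ≈ 15.166)
A**2 = (sqrt(230))**2 = 230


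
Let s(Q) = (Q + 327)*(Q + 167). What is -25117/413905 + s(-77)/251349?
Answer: 999909889/34678202615 ≈ 0.028834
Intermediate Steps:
s(Q) = (167 + Q)*(327 + Q) (s(Q) = (327 + Q)*(167 + Q) = (167 + Q)*(327 + Q))
-25117/413905 + s(-77)/251349 = -25117/413905 + (54609 + (-77)² + 494*(-77))/251349 = -25117*1/413905 + (54609 + 5929 - 38038)*(1/251349) = -25117/413905 + 22500*(1/251349) = -25117/413905 + 7500/83783 = 999909889/34678202615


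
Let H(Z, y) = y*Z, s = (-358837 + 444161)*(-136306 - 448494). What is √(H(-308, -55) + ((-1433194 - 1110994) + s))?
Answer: 4*I*√3118750153 ≈ 2.2338e+5*I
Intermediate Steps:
s = -49897475200 (s = 85324*(-584800) = -49897475200)
H(Z, y) = Z*y
√(H(-308, -55) + ((-1433194 - 1110994) + s)) = √(-308*(-55) + ((-1433194 - 1110994) - 49897475200)) = √(16940 + (-2544188 - 49897475200)) = √(16940 - 49900019388) = √(-49900002448) = 4*I*√3118750153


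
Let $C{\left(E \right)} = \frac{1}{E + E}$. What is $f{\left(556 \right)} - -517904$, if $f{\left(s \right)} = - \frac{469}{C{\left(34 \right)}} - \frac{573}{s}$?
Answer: $\frac{270222099}{556} \approx 4.8601 \cdot 10^{5}$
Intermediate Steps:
$C{\left(E \right)} = \frac{1}{2 E}$
$f{\left(s \right)} = -31892 - \frac{573}{s}$ ($f{\left(s \right)} = - \frac{469}{\frac{1}{2} \cdot \frac{1}{34}} - \frac{573}{s} = - 469 \frac{1}{\frac{1}{68}} - \frac{573}{s} = \left(-469\right) 68 - \frac{573}{s} = -31892 - \frac{573}{s}$)
$f{\left(556 \right)} - -517904 = \left(-31892 - \frac{573}{556}\right) - -517904 = \left(-31892 - \frac{573}{556}\right) + 517904 = - \frac{17732525}{556} + 517904 = \frac{270222099}{556}$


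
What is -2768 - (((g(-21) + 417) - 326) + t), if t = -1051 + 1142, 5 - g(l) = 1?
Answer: -2954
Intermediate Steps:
g(l) = 4 (g(l) = 5 - 1*1 = 5 - 1 = 4)
t = 91
-2768 - (((g(-21) + 417) - 326) + t) = -2768 - (((4 + 417) - 326) + 91) = -2768 - ((421 - 326) + 91) = -2768 - (95 + 91) = -2768 - 1*186 = -2768 - 186 = -2954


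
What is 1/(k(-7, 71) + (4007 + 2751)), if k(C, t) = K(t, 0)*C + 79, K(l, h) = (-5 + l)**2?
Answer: -1/23655 ≈ -4.2274e-5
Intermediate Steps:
k(C, t) = 79 + C*(-5 + t)**2 (k(C, t) = (-5 + t)**2*C + 79 = C*(-5 + t)**2 + 79 = 79 + C*(-5 + t)**2)
1/(k(-7, 71) + (4007 + 2751)) = 1/((79 - 7*(-5 + 71)**2) + (4007 + 2751)) = 1/((79 - 7*66**2) + 6758) = 1/((79 - 7*4356) + 6758) = 1/((79 - 30492) + 6758) = 1/(-30413 + 6758) = 1/(-23655) = -1/23655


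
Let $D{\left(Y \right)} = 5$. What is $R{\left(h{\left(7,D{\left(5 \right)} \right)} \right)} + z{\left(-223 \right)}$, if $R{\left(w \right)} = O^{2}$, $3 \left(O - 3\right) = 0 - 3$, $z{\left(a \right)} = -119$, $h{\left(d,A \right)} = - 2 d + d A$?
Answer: $-115$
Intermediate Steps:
$h{\left(d,A \right)} = - 2 d + A d$
$O = 2$ ($O = 3 + \frac{0 - 3}{3} = 3 + \frac{1}{3} \left(-3\right) = 3 - 1 = 2$)
$R{\left(w \right)} = 4$ ($R{\left(w \right)} = 2^{2} = 4$)
$R{\left(h{\left(7,D{\left(5 \right)} \right)} \right)} + z{\left(-223 \right)} = 4 - 119 = -115$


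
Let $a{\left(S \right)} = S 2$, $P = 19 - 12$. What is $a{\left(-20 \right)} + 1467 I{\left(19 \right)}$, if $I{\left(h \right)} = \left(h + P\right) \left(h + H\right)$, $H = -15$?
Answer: $152528$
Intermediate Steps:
$P = 7$
$a{\left(S \right)} = 2 S$
$I{\left(h \right)} = \left(-15 + h\right) \left(7 + h\right)$ ($I{\left(h \right)} = \left(h + 7\right) \left(h - 15\right) = \left(7 + h\right) \left(-15 + h\right) = \left(-15 + h\right) \left(7 + h\right)$)
$a{\left(-20 \right)} + 1467 I{\left(19 \right)} = 2 \left(-20\right) + 1467 \left(-105 + 19^{2} - 152\right) = -40 + 1467 \left(-105 + 361 - 152\right) = -40 + 1467 \cdot 104 = -40 + 152568 = 152528$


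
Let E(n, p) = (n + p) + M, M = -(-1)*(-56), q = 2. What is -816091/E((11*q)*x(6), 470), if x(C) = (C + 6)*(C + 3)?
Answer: -816091/2790 ≈ -292.51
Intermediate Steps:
M = -56 (M = -1*56 = -56)
x(C) = (3 + C)*(6 + C) (x(C) = (6 + C)*(3 + C) = (3 + C)*(6 + C))
E(n, p) = -56 + n + p (E(n, p) = (n + p) - 56 = -56 + n + p)
-816091/E((11*q)*x(6), 470) = -816091/(-56 + (11*2)*(18 + 6² + 9*6) + 470) = -816091/(-56 + 22*(18 + 36 + 54) + 470) = -816091/(-56 + 22*108 + 470) = -816091/(-56 + 2376 + 470) = -816091/2790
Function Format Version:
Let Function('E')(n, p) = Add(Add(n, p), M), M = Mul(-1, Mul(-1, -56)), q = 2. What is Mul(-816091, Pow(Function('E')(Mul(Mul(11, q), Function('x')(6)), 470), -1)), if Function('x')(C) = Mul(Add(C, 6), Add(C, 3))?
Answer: Rational(-816091, 2790) ≈ -292.51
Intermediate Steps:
M = -56 (M = Mul(-1, 56) = -56)
Function('x')(C) = Mul(Add(3, C), Add(6, C)) (Function('x')(C) = Mul(Add(6, C), Add(3, C)) = Mul(Add(3, C), Add(6, C)))
Function('E')(n, p) = Add(-56, n, p) (Function('E')(n, p) = Add(Add(n, p), -56) = Add(-56, n, p))
Mul(-816091, Pow(Function('E')(Mul(Mul(11, q), Function('x')(6)), 470), -1)) = Mul(-816091, Pow(Add(-56, Mul(Mul(11, 2), Add(18, Pow(6, 2), Mul(9, 6))), 470), -1)) = Mul(-816091, Pow(Add(-56, Mul(22, Add(18, 36, 54)), 470), -1)) = Mul(-816091, Pow(Add(-56, Mul(22, 108), 470), -1)) = Mul(-816091, Pow(Add(-56, 2376, 470), -1)) = Mul(-816091, Pow(2790, -1)) = Mul(-816091, Rational(1, 2790)) = Rational(-816091, 2790)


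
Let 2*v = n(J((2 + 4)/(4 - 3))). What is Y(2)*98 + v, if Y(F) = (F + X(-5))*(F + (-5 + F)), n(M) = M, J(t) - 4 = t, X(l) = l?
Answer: 299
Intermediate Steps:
J(t) = 4 + t
v = 5 (v = (4 + (2 + 4)/(4 - 3))/2 = (4 + 6/1)/2 = (4 + 6*1)/2 = (4 + 6)/2 = (½)*10 = 5)
Y(F) = (-5 + F)*(-5 + 2*F) (Y(F) = (F - 5)*(F + (-5 + F)) = (-5 + F)*(-5 + 2*F))
Y(2)*98 + v = (25 - 15*2 + 2*2²)*98 + 5 = (25 - 30 + 2*4)*98 + 5 = (25 - 30 + 8)*98 + 5 = 3*98 + 5 = 294 + 5 = 299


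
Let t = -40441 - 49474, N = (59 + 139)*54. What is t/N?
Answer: -89915/10692 ≈ -8.4096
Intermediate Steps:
N = 10692 (N = 198*54 = 10692)
t = -89915
t/N = -89915/10692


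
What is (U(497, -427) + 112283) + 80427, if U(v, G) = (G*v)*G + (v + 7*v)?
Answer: 90814199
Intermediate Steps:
U(v, G) = 8*v + v*G**2 (U(v, G) = v*G**2 + 8*v = 8*v + v*G**2)
(U(497, -427) + 112283) + 80427 = (497*(8 + (-427)**2) + 112283) + 80427 = (497*(8 + 182329) + 112283) + 80427 = (497*182337 + 112283) + 80427 = (90621489 + 112283) + 80427 = 90733772 + 80427 = 90814199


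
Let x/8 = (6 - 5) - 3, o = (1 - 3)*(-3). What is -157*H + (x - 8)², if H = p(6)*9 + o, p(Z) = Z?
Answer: -8844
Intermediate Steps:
o = 6 (o = -2*(-3) = 6)
x = -16 (x = 8*((6 - 5) - 3) = 8*(1 - 3) = 8*(-2) = -16)
H = 60 (H = 6*9 + 6 = 54 + 6 = 60)
-157*H + (x - 8)² = -157*60 + (-16 - 8)² = -9420 + (-24)² = -9420 + 576 = -8844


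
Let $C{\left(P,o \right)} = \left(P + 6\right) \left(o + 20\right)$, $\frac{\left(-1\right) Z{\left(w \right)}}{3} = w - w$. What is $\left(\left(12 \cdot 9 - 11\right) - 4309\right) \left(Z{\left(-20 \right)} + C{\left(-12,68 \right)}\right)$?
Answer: $2223936$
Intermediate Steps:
$Z{\left(w \right)} = 0$ ($Z{\left(w \right)} = - 3 \left(w - w\right) = \left(-3\right) 0 = 0$)
$C{\left(P,o \right)} = \left(6 + P\right) \left(20 + o\right)$
$\left(\left(12 \cdot 9 - 11\right) - 4309\right) \left(Z{\left(-20 \right)} + C{\left(-12,68 \right)}\right) = \left(\left(12 \cdot 9 - 11\right) - 4309\right) \left(0 + \left(120 + 6 \cdot 68 + 20 \left(-12\right) - 816\right)\right) = \left(\left(108 - 11\right) - 4309\right) \left(0 + \left(120 + 408 - 240 - 816\right)\right) = \left(97 - 4309\right) \left(0 - 528\right) = \left(-4212\right) \left(-528\right) = 2223936$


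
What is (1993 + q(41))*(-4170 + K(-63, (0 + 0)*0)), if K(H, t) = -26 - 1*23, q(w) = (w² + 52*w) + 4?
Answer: -24512390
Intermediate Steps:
q(w) = 4 + w² + 52*w
K(H, t) = -49 (K(H, t) = -26 - 23 = -49)
(1993 + q(41))*(-4170 + K(-63, (0 + 0)*0)) = (1993 + (4 + 41² + 52*41))*(-4170 - 49) = (1993 + (4 + 1681 + 2132))*(-4219) = (1993 + 3817)*(-4219) = 5810*(-4219) = -24512390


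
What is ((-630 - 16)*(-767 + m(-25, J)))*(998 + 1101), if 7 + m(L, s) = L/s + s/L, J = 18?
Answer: 236782789273/225 ≈ 1.0524e+9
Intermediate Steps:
m(L, s) = -7 + L/s + s/L (m(L, s) = -7 + (L/s + s/L) = -7 + L/s + s/L)
((-630 - 16)*(-767 + m(-25, J)))*(998 + 1101) = ((-630 - 16)*(-767 + (-7 - 25/18 + 18/(-25))))*(998 + 1101) = -646*(-767 + (-7 - 25*1/18 + 18*(-1/25)))*2099 = -646*(-767 + (-7 - 25/18 - 18/25))*2099 = -646*(-767 - 4099/450)*2099 = -646*(-349249/450)*2099 = (112807427/225)*2099 = 236782789273/225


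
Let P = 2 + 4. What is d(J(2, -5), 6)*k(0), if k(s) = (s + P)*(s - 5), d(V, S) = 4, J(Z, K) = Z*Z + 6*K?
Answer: -120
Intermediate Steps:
P = 6
J(Z, K) = Z**2 + 6*K
k(s) = (-5 + s)*(6 + s) (k(s) = (s + 6)*(s - 5) = (6 + s)*(-5 + s) = (-5 + s)*(6 + s))
d(J(2, -5), 6)*k(0) = 4*(-30 + 0 + 0**2) = 4*(-30 + 0 + 0) = 4*(-30) = -120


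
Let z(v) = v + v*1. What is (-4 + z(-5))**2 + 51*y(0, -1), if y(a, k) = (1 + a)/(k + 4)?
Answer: 213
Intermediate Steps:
z(v) = 2*v (z(v) = v + v = 2*v)
y(a, k) = (1 + a)/(4 + k)
(-4 + z(-5))**2 + 51*y(0, -1) = (-4 + 2*(-5))**2 + 51*((1 + 0)/(4 - 1)) = (-4 - 10)**2 + 51*(1/3) = (-14)**2 + 51*((1/3)*1) = 196 + 51*(1/3) = 196 + 17 = 213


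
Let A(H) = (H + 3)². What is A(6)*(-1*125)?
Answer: -10125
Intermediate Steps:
A(H) = (3 + H)²
A(6)*(-1*125) = (3 + 6)²*(-1*125) = 9²*(-125) = 81*(-125) = -10125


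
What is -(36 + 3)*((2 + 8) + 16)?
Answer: -1014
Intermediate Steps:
-(36 + 3)*((2 + 8) + 16) = -39*(10 + 16) = -39*26 = -1*1014 = -1014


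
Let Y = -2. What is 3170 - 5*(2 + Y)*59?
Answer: 3170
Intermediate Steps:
3170 - 5*(2 + Y)*59 = 3170 - 5*(2 - 2)*59 = 3170 - 5*0*59 = 3170 + 0*59 = 3170 + 0 = 3170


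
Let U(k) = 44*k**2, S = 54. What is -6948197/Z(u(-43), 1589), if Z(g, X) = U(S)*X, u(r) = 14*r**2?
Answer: -6948197/203875056 ≈ -0.034081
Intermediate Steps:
Z(g, X) = 128304*X (Z(g, X) = (44*54**2)*X = (44*2916)*X = 128304*X)
-6948197/Z(u(-43), 1589) = -6948197/(128304*1589) = -6948197/203875056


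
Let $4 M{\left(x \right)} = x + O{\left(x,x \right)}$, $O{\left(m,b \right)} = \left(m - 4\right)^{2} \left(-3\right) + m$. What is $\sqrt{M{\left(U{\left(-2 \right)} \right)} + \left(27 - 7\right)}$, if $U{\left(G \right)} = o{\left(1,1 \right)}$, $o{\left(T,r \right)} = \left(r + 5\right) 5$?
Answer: $2 i \sqrt{118} \approx 21.726 i$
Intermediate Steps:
$o{\left(T,r \right)} = 25 + 5 r$ ($o{\left(T,r \right)} = \left(5 + r\right) 5 = 25 + 5 r$)
$U{\left(G \right)} = 30$ ($U{\left(G \right)} = 25 + 5 \cdot 1 = 25 + 5 = 30$)
$O{\left(m,b \right)} = m - 3 \left(-4 + m\right)^{2}$ ($O{\left(m,b \right)} = \left(-4 + m\right)^{2} \left(-3\right) + m = - 3 \left(-4 + m\right)^{2} + m = m - 3 \left(-4 + m\right)^{2}$)
$M{\left(x \right)} = \frac{x}{2} - \frac{3 \left(-4 + x\right)^{2}}{4}$ ($M{\left(x \right)} = \frac{x + \left(x - 3 \left(-4 + x\right)^{2}\right)}{4} = \frac{- 3 \left(-4 + x\right)^{2} + 2 x}{4} = \frac{x}{2} - \frac{3 \left(-4 + x\right)^{2}}{4}$)
$\sqrt{M{\left(U{\left(-2 \right)} \right)} + \left(27 - 7\right)} = \sqrt{\left(\frac{1}{2} \cdot 30 - \frac{3 \left(-4 + 30\right)^{2}}{4}\right) + \left(27 - 7\right)} = \sqrt{\left(15 - \frac{3 \cdot 26^{2}}{4}\right) + \left(27 - 7\right)} = \sqrt{\left(15 - 507\right) + 20} = \sqrt{-492 + 20} = \sqrt{-472} = 2 i \sqrt{118}$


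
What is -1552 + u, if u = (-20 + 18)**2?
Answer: -1548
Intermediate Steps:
u = 4 (u = (-2)**2 = 4)
-1552 + u = -1552 + 4 = -1548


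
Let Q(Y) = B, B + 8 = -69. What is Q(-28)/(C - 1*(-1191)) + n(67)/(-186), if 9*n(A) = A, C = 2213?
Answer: -178483/2849148 ≈ -0.062644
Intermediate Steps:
B = -77 (B = -8 - 69 = -77)
n(A) = A/9
Q(Y) = -77
Q(-28)/(C - 1*(-1191)) + n(67)/(-186) = -77/(2213 - 1*(-1191)) + ((1/9)*67)/(-186) = -77/(2213 + 1191) + (67/9)*(-1/186) = -77/3404 - 67/1674 = -178483/2849148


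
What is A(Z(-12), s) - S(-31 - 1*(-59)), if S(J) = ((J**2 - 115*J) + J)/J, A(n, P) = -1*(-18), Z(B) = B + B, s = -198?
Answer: 104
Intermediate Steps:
Z(B) = 2*B
A(n, P) = 18
S(J) = (J**2 - 114*J)/J
A(Z(-12), s) - S(-31 - 1*(-59)) = 18 - (-114 + (-31 - 1*(-59))) = 18 - (-114 + (-31 + 59)) = 18 - (-114 + 28) = 18 - 1*(-86) = 18 + 86 = 104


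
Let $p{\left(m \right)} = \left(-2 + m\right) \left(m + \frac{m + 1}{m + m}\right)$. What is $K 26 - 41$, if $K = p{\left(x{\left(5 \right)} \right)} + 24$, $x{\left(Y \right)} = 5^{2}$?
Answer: $\frac{396099}{25} \approx 15844.0$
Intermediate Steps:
$x{\left(Y \right)} = 25$
$p{\left(m \right)} = \left(-2 + m\right) \left(m + \frac{1 + m}{2 m}\right)$
$K = \frac{15274}{25}$ ($K = \left(- \frac{1}{2} + 25^{2} - \frac{1}{25} - \frac{75}{2}\right) + 24 = \left(- \frac{1}{2} + 625 - \frac{1}{25} - \frac{75}{2}\right) + 24 = \frac{14674}{25} + 24 = \frac{15274}{25} \approx 610.96$)
$K 26 - 41 = \frac{15274}{25} \cdot 26 - 41 = \frac{397124}{25} - 41 = \frac{396099}{25}$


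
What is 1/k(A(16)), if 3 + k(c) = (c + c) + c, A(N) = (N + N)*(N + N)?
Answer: 1/3069 ≈ 0.00032584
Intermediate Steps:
A(N) = 4*N² (A(N) = (2*N)*(2*N) = 4*N²)
k(c) = -3 + 3*c (k(c) = -3 + ((c + c) + c) = -3 + (2*c + c) = -3 + 3*c)
1/k(A(16)) = 1/(-3 + 3*(4*16²)) = 1/(-3 + 3*(4*256)) = 1/(-3 + 3*1024) = 1/(-3 + 3072) = 1/3069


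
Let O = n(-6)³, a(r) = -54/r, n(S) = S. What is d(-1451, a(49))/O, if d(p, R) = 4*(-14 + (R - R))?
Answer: 7/27 ≈ 0.25926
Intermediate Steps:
O = -216 (O = (-6)³ = -216)
d(p, R) = -56 (d(p, R) = 4*(-14 + 0) = 4*(-14) = -56)
d(-1451, a(49))/O = -56/(-216) = -56*(-1/216) = 7/27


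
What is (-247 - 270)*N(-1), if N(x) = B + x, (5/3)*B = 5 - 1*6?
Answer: 4136/5 ≈ 827.20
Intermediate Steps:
B = -3/5 (B = 3*(5 - 1*6)/5 = 3*(5 - 6)/5 = (3/5)*(-1) = -3/5 ≈ -0.60000)
N(x) = -3/5 + x
(-247 - 270)*N(-1) = (-247 - 270)*(-3/5 - 1) = -517*(-8/5) = 4136/5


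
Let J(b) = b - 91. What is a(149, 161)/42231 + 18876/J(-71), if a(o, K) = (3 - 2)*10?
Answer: -44286152/380079 ≈ -116.52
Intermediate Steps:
J(b) = -91 + b
a(o, K) = 10 (a(o, K) = 1*10 = 10)
a(149, 161)/42231 + 18876/J(-71) = 10/42231 + 18876/(-91 - 71) = 10*(1/42231) + 18876/(-162) = 10/42231 + 18876*(-1/162) = 10/42231 - 3146/27 = -44286152/380079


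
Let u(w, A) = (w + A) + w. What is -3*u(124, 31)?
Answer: -837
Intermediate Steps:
u(w, A) = A + 2*w (u(w, A) = (A + w) + w = A + 2*w)
-3*u(124, 31) = -3*(31 + 2*124) = -3*(31 + 248) = -3*279 = -837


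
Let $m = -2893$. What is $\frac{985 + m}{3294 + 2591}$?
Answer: $- \frac{1908}{5885} \approx -0.32421$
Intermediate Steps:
$\frac{985 + m}{3294 + 2591} = \frac{985 - 2893}{3294 + 2591} = - \frac{1908}{5885}$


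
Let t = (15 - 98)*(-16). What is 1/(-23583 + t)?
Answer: -1/22255 ≈ -4.4934e-5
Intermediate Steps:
t = 1328 (t = -83*(-16) = 1328)
1/(-23583 + t) = 1/(-23583 + 1328) = 1/(-22255) = -1/22255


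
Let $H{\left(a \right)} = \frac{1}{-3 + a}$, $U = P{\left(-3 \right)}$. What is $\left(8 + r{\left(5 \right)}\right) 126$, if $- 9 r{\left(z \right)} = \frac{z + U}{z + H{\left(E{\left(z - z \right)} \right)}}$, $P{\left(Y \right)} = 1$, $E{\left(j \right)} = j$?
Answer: $990$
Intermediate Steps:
$U = 1$
$r{\left(z \right)} = - \frac{1 + z}{9 \left(- \frac{1}{3} + z\right)}$ ($r{\left(z \right)} = - \frac{\left(z + 1\right) \frac{1}{z + \frac{1}{-3 + \left(z - z\right)}}}{9} = - \frac{\left(1 + z\right) \frac{1}{z + \frac{1}{-3 + 0}}}{9} = - \frac{\left(1 + z\right) \frac{1}{z + \frac{1}{-3}}}{9} = - \frac{\left(1 + z\right) \frac{1}{z - \frac{1}{3}}}{9} = - \frac{\left(1 + z\right) \frac{1}{- \frac{1}{3} + z}}{9} = - \frac{\frac{1}{- \frac{1}{3} + z} \left(1 + z\right)}{9} = - \frac{1 + z}{9 \left(- \frac{1}{3} + z\right)}$)
$\left(8 + r{\left(5 \right)}\right) 126 = \left(8 + \frac{-1 - 5}{3 \left(-1 + 3 \cdot 5\right)}\right) 126 = \left(8 + \frac{-1 - 5}{3 \left(-1 + 15\right)}\right) 126 = \left(8 + \frac{1}{3} \cdot \frac{1}{14} \left(-6\right)\right) 126 = \left(8 - \frac{1}{7}\right) 126 = \frac{55}{7} \cdot 126 = 990$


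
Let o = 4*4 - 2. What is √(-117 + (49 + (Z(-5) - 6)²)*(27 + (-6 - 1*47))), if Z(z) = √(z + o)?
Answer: 5*I*√65 ≈ 40.311*I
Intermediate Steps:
o = 14 (o = 16 - 2 = 14)
Z(z) = √(14 + z) (Z(z) = √(z + 14) = √(14 + z))
√(-117 + (49 + (Z(-5) - 6)²)*(27 + (-6 - 1*47))) = √(-117 + (49 + (√(14 - 5) - 6)²)*(27 + (-6 - 1*47))) = √(-117 + (49 + (√9 - 6)²)*(27 + (-6 - 47))) = √(-117 + (49 + (3 - 6)²)*(27 - 53)) = √(-117 + (49 + (-3)²)*(-26)) = √(-117 + (49 + 9)*(-26)) = √(-117 + 58*(-26)) = √(-117 - 1508) = √(-1625) = 5*I*√65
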